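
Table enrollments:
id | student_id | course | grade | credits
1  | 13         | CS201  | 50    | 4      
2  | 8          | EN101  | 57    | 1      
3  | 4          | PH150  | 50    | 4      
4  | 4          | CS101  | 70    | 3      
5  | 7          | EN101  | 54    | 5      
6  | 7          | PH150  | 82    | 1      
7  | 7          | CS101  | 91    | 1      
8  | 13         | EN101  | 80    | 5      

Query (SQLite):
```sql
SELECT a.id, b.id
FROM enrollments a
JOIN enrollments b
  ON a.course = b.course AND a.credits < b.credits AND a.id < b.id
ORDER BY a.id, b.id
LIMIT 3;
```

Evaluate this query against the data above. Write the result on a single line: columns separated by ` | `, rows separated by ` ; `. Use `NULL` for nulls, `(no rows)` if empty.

2 | 5 ; 2 | 8

Pairs (a,b) with same course, a.credits < b.credits, a.id < b.id.
course groups: CS101:{4,7} CS201:{1} EN101:{2,5,8} PH150:{3,6}
Ordered by (a.id, b.id); first 3.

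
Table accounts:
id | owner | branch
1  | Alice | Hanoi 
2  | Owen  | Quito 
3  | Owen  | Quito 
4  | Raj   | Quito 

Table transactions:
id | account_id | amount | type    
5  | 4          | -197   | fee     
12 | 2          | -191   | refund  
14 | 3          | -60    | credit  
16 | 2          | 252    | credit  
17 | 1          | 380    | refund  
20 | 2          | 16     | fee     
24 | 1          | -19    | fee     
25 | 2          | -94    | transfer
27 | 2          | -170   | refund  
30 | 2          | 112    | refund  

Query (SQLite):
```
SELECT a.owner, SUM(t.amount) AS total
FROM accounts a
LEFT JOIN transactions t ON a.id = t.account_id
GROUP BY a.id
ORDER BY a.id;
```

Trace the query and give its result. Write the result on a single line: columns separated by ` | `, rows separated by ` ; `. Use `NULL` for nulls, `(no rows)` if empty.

Alice | 361 ; Owen | -75 ; Owen | -60 ; Raj | -197

LEFT JOIN keeps every accounts row; unmatched ones get NULL for transactions columns.
Group by accounts.id and compute SUM(t.amount). SUM over an all-NULL group is NULL.
  1: ids {17, 24} → SUM(t.amount)=361
  2: ids {12, 16, 20, 25, 27, 30} → SUM(t.amount)=-75
  3: ids {14} → SUM(t.amount)=-60
  4: ids {5} → SUM(t.amount)=-197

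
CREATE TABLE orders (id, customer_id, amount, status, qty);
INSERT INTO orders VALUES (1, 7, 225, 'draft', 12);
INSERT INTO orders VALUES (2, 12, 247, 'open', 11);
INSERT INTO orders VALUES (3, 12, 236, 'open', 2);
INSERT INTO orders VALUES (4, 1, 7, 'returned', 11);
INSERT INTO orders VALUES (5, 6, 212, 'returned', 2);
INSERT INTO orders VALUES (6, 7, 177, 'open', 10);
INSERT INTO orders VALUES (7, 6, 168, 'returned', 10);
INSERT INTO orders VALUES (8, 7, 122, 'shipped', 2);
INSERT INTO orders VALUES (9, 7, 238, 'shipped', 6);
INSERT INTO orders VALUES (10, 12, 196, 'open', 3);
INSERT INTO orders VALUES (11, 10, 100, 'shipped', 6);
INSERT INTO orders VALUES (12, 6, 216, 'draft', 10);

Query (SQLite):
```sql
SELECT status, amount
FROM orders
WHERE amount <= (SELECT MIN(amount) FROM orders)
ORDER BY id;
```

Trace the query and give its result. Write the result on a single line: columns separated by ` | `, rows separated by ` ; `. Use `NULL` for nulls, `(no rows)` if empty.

Scalar subquery: MIN(amount) over all orders rows = 7.
Keep rows where amount <= that value.

returned | 7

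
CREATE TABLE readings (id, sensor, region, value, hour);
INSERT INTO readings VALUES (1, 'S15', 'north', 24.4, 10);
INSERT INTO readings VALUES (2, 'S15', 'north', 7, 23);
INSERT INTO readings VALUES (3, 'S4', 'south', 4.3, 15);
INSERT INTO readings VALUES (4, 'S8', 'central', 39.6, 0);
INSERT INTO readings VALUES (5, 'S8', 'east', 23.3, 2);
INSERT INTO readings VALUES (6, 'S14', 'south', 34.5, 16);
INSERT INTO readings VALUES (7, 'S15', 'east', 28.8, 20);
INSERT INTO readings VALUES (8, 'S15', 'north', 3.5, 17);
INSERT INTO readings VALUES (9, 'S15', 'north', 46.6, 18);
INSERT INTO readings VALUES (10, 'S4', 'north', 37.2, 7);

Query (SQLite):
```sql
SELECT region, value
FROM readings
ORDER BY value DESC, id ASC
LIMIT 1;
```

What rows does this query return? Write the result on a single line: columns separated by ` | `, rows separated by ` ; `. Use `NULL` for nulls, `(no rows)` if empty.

north | 46.6

Sort by value desc, tiebreak id asc: (46.6, id=9), (39.6, id=4), (37.2, id=10), (34.5, id=6) …. Take first 1.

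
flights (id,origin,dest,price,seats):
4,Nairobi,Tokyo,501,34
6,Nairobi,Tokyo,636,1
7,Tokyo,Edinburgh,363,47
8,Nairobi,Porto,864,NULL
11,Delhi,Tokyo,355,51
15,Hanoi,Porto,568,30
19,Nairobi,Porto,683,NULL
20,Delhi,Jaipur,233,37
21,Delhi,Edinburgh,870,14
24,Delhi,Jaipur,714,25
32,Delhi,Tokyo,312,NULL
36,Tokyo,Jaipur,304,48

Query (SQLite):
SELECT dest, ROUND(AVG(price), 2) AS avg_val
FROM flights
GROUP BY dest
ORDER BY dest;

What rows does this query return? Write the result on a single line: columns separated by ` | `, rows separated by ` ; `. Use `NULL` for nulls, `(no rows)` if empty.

Partition flights by dest; compute ROUND(AVG(price), 2) within each group.
  Edinburgh: ids {7, 21} → ROUND(AVG(price), 2)=616.5
  Jaipur: ids {20, 24, 36} → ROUND(AVG(price), 2)=417
  Porto: ids {8, 15, 19} → ROUND(AVG(price), 2)=705
  Tokyo: ids {4, 6, 11, 32} → ROUND(AVG(price), 2)=451

Edinburgh | 616.5 ; Jaipur | 417 ; Porto | 705 ; Tokyo | 451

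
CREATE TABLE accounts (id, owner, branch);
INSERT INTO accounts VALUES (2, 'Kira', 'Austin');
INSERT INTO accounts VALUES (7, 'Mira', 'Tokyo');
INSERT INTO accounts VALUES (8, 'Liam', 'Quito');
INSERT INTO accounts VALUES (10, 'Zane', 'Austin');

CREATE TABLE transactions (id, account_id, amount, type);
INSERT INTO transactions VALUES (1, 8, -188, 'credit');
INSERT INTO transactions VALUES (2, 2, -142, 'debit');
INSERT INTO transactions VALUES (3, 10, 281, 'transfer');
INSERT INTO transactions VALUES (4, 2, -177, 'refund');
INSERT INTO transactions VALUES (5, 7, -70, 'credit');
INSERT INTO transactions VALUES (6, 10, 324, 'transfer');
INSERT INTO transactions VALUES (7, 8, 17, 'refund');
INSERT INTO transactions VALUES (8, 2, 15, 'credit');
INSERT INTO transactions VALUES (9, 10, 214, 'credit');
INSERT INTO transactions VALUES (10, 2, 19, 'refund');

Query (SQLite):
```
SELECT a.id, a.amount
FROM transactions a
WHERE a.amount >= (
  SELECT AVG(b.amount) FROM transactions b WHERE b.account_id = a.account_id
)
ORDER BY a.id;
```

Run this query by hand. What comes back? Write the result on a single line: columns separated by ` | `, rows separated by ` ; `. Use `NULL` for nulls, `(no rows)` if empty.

For each transactions row a, compute AVG(amount) over rows sharing a.account_id.
Keep row a if a.amount >= that per-group AVG.
  account_id=2: AVG(amount) = -71.25
  account_id=7: AVG(amount) = -70.0
  account_id=8: AVG(amount) = -85.5
  account_id=10: AVG(amount) = 273.0

3 | 281 ; 5 | -70 ; 6 | 324 ; 7 | 17 ; 8 | 15 ; 10 | 19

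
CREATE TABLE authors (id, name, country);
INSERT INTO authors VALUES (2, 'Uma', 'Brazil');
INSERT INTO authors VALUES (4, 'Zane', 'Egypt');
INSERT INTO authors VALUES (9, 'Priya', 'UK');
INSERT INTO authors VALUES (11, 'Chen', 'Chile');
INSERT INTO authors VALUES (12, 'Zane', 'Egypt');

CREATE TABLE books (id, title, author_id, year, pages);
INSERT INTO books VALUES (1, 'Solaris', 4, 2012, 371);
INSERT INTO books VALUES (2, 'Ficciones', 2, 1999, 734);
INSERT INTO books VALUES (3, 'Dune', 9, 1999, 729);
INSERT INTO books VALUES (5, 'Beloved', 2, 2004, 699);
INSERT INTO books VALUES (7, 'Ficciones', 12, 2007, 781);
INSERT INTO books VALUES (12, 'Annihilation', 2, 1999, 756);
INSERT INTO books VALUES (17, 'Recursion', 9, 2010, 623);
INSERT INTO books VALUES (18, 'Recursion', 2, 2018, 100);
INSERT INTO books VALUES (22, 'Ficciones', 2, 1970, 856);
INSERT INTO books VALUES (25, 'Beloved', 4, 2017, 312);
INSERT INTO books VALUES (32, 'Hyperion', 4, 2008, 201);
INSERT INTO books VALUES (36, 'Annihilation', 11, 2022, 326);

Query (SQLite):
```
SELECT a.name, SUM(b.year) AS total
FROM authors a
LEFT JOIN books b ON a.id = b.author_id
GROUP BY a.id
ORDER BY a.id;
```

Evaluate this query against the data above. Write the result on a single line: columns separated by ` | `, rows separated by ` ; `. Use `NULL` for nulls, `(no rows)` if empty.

Uma | 9990 ; Zane | 6037 ; Priya | 4009 ; Chen | 2022 ; Zane | 2007

LEFT JOIN keeps every authors row; unmatched ones get NULL for books columns.
Group by authors.id and compute SUM(b.year). SUM over an all-NULL group is NULL.
  2: ids {2, 5, 12, 18, 22} → SUM(b.year)=9990
  4: ids {1, 25, 32} → SUM(b.year)=6037
  9: ids {3, 17} → SUM(b.year)=4009
  11: ids {36} → SUM(b.year)=2022
  12: ids {7} → SUM(b.year)=2007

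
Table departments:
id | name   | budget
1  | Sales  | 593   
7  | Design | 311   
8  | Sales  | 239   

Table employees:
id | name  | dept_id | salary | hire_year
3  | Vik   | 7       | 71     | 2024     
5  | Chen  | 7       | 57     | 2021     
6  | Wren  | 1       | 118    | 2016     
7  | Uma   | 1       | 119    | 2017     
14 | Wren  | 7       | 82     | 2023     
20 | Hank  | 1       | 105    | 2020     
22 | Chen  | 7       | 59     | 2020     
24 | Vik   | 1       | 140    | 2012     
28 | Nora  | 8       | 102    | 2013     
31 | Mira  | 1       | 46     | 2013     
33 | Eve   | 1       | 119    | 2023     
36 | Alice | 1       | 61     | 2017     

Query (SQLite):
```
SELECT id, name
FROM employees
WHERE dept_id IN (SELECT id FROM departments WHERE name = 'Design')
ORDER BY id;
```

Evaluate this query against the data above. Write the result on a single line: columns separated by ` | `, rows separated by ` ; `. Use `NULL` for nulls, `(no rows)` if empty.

3 | Vik ; 5 | Chen ; 14 | Wren ; 22 | Chen

Inner query: departments.id where name = 'Design'.
Outer: keep employees rows whose dept_id is in that set.
Inner query → {7}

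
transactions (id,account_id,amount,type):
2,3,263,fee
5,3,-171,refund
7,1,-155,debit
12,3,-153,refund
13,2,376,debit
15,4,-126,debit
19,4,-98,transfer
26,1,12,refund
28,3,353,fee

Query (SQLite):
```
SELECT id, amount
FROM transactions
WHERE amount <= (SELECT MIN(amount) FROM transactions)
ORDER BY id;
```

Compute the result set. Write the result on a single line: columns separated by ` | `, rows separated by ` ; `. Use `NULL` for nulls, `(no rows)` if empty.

5 | -171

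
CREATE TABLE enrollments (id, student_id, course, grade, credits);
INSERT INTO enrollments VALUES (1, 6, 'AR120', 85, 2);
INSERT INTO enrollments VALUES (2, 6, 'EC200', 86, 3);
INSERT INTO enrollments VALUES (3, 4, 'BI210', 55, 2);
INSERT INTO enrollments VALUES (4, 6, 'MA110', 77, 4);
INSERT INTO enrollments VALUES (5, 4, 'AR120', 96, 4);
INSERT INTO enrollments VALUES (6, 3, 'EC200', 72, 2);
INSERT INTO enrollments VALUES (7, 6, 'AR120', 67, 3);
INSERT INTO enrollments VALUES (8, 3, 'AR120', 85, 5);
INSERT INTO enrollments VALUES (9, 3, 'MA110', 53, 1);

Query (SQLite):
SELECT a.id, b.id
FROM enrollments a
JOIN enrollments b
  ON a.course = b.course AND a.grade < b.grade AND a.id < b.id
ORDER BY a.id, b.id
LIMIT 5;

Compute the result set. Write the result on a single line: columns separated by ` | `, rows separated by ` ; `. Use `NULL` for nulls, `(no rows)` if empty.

Pairs (a,b) with same course, a.grade < b.grade, a.id < b.id.
course groups: AR120:{1,5,7,8} BI210:{3} EC200:{2,6} MA110:{4,9}
Ordered by (a.id, b.id); first 5.

1 | 5 ; 7 | 8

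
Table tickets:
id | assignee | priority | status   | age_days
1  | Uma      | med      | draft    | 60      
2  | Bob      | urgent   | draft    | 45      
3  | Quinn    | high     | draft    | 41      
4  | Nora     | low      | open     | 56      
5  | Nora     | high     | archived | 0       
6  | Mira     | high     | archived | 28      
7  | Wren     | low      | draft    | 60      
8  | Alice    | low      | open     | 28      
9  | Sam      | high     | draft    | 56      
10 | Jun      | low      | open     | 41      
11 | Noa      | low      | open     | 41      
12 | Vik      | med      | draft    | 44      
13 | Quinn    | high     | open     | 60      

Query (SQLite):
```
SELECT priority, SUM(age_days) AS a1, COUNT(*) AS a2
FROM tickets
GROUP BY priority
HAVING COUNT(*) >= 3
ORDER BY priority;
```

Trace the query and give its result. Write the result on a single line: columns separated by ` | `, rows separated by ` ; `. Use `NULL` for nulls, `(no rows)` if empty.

high | 185 | 5 ; low | 226 | 5

Group tickets by priority.
Per group compute: SUM(age_days), COUNT(*).
HAVING: drop groups with fewer than 3 rows.
  high: ids {3, 5, 6, 9, 13} → SUM(age_days)=185, COUNT(*)=5
  low: ids {4, 7, 8, 10, 11} → SUM(age_days)=226, COUNT(*)=5
  med: ids {1, 12} → SUM(age_days)=104, COUNT(*)=2
  urgent: ids {2} → SUM(age_days)=45, COUNT(*)=1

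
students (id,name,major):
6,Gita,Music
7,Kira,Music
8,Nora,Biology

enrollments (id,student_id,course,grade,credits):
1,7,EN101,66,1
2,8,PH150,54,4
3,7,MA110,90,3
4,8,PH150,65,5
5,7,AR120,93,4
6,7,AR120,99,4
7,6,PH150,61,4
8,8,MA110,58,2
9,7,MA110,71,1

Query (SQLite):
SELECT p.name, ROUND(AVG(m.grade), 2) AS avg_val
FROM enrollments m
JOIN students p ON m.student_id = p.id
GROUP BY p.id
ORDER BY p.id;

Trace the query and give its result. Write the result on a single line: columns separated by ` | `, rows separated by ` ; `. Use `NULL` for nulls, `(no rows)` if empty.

Gita | 61 ; Kira | 83.8 ; Nora | 59

Join each enrollments row to its students via student_id.
Group joined rows by students.id; compute ROUND(AVG(m.grade), 2) per group.
  6: ids {7} → ROUND(AVG(m.grade), 2)=61
  7: ids {1, 3, 5, 6, 9} → ROUND(AVG(m.grade), 2)=83.8
  8: ids {2, 4, 8} → ROUND(AVG(m.grade), 2)=59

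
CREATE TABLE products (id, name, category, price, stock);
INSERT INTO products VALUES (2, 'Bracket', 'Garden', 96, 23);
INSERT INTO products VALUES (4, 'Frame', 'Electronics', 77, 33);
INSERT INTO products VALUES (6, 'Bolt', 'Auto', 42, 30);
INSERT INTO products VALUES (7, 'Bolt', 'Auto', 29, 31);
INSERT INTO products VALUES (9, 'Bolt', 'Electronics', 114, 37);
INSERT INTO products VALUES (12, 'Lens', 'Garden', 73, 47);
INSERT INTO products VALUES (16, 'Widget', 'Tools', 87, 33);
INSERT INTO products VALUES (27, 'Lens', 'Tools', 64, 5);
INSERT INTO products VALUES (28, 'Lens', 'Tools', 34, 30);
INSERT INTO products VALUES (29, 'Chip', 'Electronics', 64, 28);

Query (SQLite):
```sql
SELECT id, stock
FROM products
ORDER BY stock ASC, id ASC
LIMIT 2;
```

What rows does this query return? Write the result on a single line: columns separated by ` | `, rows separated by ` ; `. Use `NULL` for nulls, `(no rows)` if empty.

27 | 5 ; 2 | 23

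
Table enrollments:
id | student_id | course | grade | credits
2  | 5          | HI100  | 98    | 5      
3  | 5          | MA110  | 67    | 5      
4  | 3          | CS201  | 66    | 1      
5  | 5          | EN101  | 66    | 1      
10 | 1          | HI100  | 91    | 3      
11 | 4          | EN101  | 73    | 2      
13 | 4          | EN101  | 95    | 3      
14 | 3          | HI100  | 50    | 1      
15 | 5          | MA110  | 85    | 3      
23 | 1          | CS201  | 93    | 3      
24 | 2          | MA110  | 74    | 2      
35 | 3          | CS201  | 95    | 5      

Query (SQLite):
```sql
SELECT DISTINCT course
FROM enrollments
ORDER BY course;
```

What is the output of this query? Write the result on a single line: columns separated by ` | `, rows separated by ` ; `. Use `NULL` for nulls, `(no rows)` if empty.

Collect distinct course values from enrollments.

CS201 ; EN101 ; HI100 ; MA110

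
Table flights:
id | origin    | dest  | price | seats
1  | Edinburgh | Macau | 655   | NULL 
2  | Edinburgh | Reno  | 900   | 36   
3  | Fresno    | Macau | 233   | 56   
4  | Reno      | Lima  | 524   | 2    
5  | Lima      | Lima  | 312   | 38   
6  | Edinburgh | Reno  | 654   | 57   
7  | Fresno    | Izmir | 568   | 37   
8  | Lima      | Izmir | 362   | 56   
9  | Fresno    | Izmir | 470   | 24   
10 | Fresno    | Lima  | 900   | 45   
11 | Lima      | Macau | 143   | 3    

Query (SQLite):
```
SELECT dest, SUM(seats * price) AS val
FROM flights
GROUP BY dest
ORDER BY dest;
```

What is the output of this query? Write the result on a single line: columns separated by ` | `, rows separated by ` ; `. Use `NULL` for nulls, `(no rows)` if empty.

Izmir | 52568 ; Lima | 53404 ; Macau | 13477 ; Reno | 69678

For each row compute seats * price.
Group by dest; take SUM of the expression per group.
  Izmir: ids {7, 8, 9} → SUM(seats * price)=52568
  Lima: ids {4, 5, 10} → SUM(seats * price)=53404
  Macau: ids {1, 3, 11} → SUM(seats * price)=13477
  Reno: ids {2, 6} → SUM(seats * price)=69678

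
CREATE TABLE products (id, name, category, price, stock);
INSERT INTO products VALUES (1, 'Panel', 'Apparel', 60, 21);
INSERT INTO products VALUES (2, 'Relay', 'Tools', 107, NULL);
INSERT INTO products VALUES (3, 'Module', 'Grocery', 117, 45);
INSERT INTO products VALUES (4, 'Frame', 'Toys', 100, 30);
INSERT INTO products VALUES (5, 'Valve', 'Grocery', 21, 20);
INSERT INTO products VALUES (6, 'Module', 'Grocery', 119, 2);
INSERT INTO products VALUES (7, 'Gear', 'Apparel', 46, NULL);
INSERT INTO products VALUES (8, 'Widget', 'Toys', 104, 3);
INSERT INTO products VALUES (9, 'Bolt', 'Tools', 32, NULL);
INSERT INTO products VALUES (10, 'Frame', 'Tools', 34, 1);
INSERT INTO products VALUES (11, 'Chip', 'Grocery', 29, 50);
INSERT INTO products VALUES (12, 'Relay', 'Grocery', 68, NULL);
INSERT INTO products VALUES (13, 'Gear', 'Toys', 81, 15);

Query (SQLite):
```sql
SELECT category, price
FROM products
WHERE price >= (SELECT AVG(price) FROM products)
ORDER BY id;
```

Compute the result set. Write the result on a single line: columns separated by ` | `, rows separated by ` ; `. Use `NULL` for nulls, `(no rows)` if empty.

Scalar subquery: AVG(price) over all products rows = 70.615385 (≈; comparison uses full precision).
Keep rows where price >= that value.

Tools | 107 ; Grocery | 117 ; Toys | 100 ; Grocery | 119 ; Toys | 104 ; Toys | 81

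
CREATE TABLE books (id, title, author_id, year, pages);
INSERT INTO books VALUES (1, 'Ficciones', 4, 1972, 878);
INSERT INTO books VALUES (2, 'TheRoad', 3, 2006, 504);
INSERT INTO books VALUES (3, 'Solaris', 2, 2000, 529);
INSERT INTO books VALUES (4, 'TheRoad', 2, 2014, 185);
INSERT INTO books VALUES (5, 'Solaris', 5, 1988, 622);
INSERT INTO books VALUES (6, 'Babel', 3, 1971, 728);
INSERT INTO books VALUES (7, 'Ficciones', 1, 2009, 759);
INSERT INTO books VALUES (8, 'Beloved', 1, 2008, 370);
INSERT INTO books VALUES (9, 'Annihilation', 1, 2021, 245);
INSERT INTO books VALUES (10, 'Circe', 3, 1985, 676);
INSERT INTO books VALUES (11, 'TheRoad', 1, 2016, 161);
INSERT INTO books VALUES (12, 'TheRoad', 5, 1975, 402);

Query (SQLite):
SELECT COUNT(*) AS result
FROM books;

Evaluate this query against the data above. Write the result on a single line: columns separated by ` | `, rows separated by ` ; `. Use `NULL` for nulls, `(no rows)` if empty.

All pages values: [878, 504, 529, 185, 622, 728, 759, 370, 245, 676, 161, 402].
COUNT(*) counts rows → 12.

12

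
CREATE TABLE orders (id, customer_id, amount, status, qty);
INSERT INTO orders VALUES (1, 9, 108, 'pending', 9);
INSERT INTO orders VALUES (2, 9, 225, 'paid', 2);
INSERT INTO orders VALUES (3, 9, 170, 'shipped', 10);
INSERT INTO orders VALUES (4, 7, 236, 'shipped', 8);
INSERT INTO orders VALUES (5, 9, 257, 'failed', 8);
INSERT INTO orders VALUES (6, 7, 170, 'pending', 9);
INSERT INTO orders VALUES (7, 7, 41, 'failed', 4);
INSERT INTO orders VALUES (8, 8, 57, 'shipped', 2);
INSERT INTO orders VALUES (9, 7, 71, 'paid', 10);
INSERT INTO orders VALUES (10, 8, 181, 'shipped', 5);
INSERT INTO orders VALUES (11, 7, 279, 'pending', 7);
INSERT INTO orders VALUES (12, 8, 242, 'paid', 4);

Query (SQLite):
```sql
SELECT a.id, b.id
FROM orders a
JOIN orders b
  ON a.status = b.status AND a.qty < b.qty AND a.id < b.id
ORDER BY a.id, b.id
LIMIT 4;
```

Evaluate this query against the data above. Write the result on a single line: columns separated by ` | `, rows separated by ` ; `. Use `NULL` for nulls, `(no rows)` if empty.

2 | 9 ; 2 | 12 ; 8 | 10

Pairs (a,b) with same status, a.qty < b.qty, a.id < b.id.
status groups: failed:{5,7} paid:{2,9,12} pending:{1,6,11} shipped:{3,4,8,10}
Ordered by (a.id, b.id); first 4.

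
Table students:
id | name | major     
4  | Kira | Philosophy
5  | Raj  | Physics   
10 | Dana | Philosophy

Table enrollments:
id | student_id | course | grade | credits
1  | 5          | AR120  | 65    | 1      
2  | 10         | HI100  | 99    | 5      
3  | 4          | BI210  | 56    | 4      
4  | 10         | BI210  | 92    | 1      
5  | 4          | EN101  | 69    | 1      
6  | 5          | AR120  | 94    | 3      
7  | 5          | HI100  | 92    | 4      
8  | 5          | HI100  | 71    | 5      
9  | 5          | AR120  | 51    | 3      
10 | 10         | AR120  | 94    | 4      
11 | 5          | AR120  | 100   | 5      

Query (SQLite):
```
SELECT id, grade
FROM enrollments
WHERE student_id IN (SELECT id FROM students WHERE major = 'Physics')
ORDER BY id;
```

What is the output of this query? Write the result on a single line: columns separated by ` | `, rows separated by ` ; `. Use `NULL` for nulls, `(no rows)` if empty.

Inner query: students.id where major = 'Physics'.
Outer: keep enrollments rows whose student_id is in that set.
Inner query → {5}

1 | 65 ; 6 | 94 ; 7 | 92 ; 8 | 71 ; 9 | 51 ; 11 | 100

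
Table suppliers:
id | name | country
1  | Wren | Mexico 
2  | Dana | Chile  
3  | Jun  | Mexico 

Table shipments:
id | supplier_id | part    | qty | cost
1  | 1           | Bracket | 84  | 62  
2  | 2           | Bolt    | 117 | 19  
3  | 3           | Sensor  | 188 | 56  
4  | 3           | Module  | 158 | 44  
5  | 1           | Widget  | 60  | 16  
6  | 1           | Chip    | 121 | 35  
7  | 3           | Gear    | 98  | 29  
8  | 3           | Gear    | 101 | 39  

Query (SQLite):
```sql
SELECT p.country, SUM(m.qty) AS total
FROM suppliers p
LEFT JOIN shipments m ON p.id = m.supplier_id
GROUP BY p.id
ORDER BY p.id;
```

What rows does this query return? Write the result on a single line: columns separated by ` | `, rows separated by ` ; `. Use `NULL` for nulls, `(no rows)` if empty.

Mexico | 265 ; Chile | 117 ; Mexico | 545

LEFT JOIN keeps every suppliers row; unmatched ones get NULL for shipments columns.
Group by suppliers.id and compute SUM(m.qty). SUM over an all-NULL group is NULL.
  1: ids {1, 5, 6} → SUM(m.qty)=265
  2: ids {2} → SUM(m.qty)=117
  3: ids {3, 4, 7, 8} → SUM(m.qty)=545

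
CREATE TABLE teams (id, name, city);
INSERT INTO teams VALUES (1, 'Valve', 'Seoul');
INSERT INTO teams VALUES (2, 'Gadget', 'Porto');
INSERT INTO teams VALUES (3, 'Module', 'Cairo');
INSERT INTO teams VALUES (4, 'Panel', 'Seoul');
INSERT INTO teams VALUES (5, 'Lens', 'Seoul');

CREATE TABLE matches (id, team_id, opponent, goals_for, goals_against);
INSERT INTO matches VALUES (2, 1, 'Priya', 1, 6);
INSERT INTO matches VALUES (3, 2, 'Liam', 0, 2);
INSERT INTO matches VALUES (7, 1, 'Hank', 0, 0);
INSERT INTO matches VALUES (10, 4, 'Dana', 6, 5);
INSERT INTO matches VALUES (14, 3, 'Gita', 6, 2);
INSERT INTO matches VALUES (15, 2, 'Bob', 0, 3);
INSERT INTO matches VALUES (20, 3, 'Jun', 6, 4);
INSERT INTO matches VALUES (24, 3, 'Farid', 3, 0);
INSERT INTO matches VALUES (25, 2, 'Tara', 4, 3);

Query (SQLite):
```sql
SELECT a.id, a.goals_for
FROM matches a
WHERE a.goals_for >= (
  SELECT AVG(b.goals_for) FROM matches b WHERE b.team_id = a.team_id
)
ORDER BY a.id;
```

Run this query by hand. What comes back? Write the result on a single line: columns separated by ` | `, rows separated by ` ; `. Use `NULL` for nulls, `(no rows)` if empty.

2 | 1 ; 10 | 6 ; 14 | 6 ; 20 | 6 ; 25 | 4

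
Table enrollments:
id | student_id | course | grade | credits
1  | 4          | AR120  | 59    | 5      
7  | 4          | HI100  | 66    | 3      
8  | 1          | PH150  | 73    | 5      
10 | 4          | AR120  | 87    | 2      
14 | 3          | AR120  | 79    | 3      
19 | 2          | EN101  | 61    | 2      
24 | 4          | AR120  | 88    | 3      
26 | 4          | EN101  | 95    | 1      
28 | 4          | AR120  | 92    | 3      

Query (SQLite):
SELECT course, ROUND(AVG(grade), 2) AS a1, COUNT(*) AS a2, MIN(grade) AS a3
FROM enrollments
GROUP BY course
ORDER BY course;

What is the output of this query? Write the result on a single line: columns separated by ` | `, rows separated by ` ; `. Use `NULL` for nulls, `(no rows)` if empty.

Group enrollments by course.
Per group compute: ROUND(AVG(grade), 2), COUNT(*), MIN(grade).
  AR120: ids {1, 10, 14, 24, 28} → ROUND(AVG(grade), 2)=81, COUNT(*)=5, MIN(grade)=59
  EN101: ids {19, 26} → ROUND(AVG(grade), 2)=78, COUNT(*)=2, MIN(grade)=61
  HI100: ids {7} → ROUND(AVG(grade), 2)=66, COUNT(*)=1, MIN(grade)=66
  PH150: ids {8} → ROUND(AVG(grade), 2)=73, COUNT(*)=1, MIN(grade)=73

AR120 | 81 | 5 | 59 ; EN101 | 78 | 2 | 61 ; HI100 | 66 | 1 | 66 ; PH150 | 73 | 1 | 73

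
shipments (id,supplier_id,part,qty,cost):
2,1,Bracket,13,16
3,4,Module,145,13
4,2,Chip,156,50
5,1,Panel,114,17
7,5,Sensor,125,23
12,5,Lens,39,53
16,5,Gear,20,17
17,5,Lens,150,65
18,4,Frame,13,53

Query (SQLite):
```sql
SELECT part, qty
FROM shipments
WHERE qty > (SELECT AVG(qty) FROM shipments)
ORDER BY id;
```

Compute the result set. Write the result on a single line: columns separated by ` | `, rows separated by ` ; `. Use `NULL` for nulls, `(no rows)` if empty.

Module | 145 ; Chip | 156 ; Panel | 114 ; Sensor | 125 ; Lens | 150

Scalar subquery: AVG(qty) over all shipments rows = 86.111111 (≈; comparison uses full precision).
Keep rows where qty > that value.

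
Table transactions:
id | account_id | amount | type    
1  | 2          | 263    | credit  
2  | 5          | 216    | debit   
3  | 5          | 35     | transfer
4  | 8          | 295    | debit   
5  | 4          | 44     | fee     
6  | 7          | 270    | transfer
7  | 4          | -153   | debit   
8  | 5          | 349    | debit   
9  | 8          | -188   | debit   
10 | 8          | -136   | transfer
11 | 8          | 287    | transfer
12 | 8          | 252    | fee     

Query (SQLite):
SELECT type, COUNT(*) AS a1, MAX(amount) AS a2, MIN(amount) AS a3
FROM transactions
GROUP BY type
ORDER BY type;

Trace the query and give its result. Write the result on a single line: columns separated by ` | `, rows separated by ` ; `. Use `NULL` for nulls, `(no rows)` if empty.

Group transactions by type.
Per group compute: COUNT(*), MAX(amount), MIN(amount).
  credit: ids {1} → COUNT(*)=1, MAX(amount)=263, MIN(amount)=263
  debit: ids {2, 4, 7, 8, 9} → COUNT(*)=5, MAX(amount)=349, MIN(amount)=-188
  fee: ids {5, 12} → COUNT(*)=2, MAX(amount)=252, MIN(amount)=44
  transfer: ids {3, 6, 10, 11} → COUNT(*)=4, MAX(amount)=287, MIN(amount)=-136

credit | 1 | 263 | 263 ; debit | 5 | 349 | -188 ; fee | 2 | 252 | 44 ; transfer | 4 | 287 | -136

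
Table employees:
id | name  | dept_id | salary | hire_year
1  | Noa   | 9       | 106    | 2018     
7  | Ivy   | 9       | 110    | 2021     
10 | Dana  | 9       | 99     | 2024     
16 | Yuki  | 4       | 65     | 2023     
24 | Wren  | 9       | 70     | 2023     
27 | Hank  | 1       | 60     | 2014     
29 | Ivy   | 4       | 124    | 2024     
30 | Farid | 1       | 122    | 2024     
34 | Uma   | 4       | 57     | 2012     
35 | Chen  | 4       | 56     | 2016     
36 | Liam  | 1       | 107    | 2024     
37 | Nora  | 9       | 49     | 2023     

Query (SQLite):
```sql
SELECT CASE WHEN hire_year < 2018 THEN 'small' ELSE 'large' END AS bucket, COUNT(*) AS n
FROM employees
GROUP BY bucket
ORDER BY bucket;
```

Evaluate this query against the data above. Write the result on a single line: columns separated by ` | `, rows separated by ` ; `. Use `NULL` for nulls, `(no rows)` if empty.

large | 9 ; small | 3

Bucket rows by hire_year < 2018 → 'small' else 'large'; count each bucket.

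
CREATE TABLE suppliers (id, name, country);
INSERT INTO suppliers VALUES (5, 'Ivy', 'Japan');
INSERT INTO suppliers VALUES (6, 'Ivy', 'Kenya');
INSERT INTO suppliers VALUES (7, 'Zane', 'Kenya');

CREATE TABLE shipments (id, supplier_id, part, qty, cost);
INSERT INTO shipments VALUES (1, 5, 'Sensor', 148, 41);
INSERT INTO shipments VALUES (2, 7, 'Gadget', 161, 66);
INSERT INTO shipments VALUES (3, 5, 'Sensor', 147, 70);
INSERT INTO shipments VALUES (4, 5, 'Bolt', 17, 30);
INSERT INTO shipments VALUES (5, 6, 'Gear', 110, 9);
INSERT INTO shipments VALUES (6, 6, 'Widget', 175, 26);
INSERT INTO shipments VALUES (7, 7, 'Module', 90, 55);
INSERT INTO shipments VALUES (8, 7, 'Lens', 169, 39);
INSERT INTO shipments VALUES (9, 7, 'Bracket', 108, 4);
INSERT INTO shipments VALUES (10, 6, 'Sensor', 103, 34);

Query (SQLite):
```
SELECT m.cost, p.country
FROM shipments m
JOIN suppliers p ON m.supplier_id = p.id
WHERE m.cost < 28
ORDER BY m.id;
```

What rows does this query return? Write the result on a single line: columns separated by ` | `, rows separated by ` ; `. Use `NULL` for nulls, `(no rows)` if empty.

Each shipments row matches the suppliers row where supplier_id = suppliers.id.
Then keep rows with m.cost < 28.

9 | Kenya ; 26 | Kenya ; 4 | Kenya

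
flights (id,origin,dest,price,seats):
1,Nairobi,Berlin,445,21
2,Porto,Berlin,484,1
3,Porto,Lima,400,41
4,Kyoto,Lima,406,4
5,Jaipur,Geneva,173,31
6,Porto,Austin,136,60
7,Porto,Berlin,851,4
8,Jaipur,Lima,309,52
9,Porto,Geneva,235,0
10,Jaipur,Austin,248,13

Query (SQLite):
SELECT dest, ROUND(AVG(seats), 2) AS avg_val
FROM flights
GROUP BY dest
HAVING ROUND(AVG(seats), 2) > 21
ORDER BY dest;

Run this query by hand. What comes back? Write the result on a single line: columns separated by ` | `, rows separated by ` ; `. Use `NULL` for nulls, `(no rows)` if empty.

Partition flights by dest; compute ROUND(AVG(seats), 2) within each group.
HAVING: keep groups where ROUND(AVG(seats), 2) > 21.
  Austin: ids {6, 10} → ROUND(AVG(seats), 2)=36.5
  Berlin: ids {1, 2, 7} → ROUND(AVG(seats), 2)=8.67
  Geneva: ids {5, 9} → ROUND(AVG(seats), 2)=15.5
  Lima: ids {3, 4, 8} → ROUND(AVG(seats), 2)=32.33

Austin | 36.5 ; Lima | 32.33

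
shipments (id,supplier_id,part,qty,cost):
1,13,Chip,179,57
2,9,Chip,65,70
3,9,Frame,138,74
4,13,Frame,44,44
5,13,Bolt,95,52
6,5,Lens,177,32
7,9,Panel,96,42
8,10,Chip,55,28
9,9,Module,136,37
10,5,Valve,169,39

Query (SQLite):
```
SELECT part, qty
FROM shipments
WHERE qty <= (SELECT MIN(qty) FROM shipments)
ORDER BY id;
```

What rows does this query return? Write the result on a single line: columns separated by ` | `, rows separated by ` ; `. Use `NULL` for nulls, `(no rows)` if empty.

Frame | 44

Scalar subquery: MIN(qty) over all shipments rows = 44.
Keep rows where qty <= that value.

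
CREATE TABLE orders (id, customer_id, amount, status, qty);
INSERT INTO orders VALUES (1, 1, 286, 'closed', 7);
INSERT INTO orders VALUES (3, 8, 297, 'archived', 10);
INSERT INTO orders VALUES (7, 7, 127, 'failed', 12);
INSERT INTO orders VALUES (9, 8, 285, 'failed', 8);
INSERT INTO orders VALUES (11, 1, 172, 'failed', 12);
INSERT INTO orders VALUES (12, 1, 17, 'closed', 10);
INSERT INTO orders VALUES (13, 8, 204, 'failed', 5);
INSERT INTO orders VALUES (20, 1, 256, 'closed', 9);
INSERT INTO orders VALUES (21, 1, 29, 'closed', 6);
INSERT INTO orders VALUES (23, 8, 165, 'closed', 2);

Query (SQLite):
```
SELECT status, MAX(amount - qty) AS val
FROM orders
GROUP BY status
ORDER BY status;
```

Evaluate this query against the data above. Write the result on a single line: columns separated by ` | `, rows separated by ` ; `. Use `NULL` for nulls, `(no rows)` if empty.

For each row compute amount - qty.
Group by status; take MAX of the expression per group.
  archived: ids {3} → MAX(amount - qty)=287
  closed: ids {1, 12, 20, 21, 23} → MAX(amount - qty)=279
  failed: ids {7, 9, 11, 13} → MAX(amount - qty)=277

archived | 287 ; closed | 279 ; failed | 277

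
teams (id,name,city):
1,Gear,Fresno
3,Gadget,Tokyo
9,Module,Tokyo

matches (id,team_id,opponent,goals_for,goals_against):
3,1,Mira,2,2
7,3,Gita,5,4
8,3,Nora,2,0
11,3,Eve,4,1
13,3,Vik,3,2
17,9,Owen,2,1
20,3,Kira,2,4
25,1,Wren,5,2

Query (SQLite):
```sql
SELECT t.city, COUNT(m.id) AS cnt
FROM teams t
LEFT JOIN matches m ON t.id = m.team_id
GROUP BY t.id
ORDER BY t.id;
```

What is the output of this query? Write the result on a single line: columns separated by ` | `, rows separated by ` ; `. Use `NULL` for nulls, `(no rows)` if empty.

Fresno | 2 ; Tokyo | 5 ; Tokyo | 1

LEFT JOIN keeps every teams row; unmatched ones get NULL for matches columns.
Group by teams.id and compute COUNT(m.id). COUNT(col) of an all-NULL group is 0.
  1: ids {3, 25} → COUNT(m.id)=2
  3: ids {7, 8, 11, 13, 20} → COUNT(m.id)=5
  9: ids {17} → COUNT(m.id)=1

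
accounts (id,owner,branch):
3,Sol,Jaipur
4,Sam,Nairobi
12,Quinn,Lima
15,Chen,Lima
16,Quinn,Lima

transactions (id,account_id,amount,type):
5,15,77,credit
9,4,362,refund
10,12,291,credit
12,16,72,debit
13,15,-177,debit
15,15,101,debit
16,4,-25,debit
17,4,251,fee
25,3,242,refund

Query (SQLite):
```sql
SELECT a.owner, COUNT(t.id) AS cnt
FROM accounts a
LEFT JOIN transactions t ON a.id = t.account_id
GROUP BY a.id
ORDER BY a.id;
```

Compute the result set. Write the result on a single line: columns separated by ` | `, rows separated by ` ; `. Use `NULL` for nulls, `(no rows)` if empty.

LEFT JOIN keeps every accounts row; unmatched ones get NULL for transactions columns.
Group by accounts.id and compute COUNT(t.id). COUNT(col) of an all-NULL group is 0.
  3: ids {25} → COUNT(t.id)=1
  4: ids {9, 16, 17} → COUNT(t.id)=3
  12: ids {10} → COUNT(t.id)=1
  15: ids {5, 13, 15} → COUNT(t.id)=3
  16: ids {12} → COUNT(t.id)=1

Sol | 1 ; Sam | 3 ; Quinn | 1 ; Chen | 3 ; Quinn | 1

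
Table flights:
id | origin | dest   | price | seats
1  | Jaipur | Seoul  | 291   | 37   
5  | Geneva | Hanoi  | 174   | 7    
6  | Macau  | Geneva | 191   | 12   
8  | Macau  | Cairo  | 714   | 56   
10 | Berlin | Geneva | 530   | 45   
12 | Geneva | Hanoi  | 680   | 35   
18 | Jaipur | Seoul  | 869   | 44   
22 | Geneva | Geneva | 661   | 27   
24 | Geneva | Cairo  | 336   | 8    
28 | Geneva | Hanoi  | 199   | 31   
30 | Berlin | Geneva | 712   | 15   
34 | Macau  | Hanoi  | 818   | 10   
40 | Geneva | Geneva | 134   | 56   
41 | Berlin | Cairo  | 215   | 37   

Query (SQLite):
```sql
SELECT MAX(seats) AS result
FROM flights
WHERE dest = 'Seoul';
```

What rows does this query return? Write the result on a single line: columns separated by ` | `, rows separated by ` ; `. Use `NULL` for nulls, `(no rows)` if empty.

Rows where dest='Seoul' → seats values: [37, 44].
MAX of non-NULL values = 44.

44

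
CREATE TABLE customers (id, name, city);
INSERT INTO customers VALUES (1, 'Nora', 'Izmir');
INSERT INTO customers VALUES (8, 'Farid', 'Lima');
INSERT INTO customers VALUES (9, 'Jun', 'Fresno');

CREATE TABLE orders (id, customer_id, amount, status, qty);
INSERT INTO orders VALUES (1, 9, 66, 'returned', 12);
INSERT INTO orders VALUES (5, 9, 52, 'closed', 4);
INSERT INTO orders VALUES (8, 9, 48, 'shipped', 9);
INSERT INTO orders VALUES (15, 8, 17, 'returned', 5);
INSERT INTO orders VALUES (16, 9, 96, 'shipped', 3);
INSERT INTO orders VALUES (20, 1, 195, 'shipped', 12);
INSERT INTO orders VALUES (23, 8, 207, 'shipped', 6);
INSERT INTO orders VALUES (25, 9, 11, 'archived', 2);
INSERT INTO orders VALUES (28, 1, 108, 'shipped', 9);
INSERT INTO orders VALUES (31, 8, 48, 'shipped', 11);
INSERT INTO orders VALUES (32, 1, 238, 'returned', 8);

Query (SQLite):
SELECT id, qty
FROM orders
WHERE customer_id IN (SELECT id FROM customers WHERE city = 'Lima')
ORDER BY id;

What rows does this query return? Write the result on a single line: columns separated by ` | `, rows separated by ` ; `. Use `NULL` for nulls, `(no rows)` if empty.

Inner query: customers.id where city = 'Lima'.
Outer: keep orders rows whose customer_id is in that set.
Inner query → {8}

15 | 5 ; 23 | 6 ; 31 | 11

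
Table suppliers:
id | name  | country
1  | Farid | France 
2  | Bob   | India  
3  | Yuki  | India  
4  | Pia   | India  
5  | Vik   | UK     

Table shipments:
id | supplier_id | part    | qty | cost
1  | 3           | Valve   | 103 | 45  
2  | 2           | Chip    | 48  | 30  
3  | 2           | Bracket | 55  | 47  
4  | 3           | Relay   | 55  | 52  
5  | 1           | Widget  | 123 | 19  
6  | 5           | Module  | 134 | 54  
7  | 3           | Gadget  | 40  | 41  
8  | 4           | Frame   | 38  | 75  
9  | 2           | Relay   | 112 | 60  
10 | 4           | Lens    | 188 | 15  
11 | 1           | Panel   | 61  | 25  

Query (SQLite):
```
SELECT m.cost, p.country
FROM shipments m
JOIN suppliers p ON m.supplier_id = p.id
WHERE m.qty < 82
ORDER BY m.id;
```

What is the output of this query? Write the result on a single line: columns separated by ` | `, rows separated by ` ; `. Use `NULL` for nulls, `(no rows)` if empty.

30 | India ; 47 | India ; 52 | India ; 41 | India ; 75 | India ; 25 | France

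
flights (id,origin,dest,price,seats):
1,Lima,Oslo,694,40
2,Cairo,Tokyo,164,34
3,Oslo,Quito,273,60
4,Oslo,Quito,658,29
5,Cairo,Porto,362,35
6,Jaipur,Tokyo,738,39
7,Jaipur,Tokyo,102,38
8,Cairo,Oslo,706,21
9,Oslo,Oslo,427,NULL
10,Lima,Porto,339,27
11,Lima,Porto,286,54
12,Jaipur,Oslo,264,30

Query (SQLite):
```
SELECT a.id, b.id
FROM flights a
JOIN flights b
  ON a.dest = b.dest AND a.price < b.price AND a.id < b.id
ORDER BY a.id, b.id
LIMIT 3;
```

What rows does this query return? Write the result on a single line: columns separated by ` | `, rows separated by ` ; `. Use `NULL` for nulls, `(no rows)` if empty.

1 | 8 ; 2 | 6 ; 3 | 4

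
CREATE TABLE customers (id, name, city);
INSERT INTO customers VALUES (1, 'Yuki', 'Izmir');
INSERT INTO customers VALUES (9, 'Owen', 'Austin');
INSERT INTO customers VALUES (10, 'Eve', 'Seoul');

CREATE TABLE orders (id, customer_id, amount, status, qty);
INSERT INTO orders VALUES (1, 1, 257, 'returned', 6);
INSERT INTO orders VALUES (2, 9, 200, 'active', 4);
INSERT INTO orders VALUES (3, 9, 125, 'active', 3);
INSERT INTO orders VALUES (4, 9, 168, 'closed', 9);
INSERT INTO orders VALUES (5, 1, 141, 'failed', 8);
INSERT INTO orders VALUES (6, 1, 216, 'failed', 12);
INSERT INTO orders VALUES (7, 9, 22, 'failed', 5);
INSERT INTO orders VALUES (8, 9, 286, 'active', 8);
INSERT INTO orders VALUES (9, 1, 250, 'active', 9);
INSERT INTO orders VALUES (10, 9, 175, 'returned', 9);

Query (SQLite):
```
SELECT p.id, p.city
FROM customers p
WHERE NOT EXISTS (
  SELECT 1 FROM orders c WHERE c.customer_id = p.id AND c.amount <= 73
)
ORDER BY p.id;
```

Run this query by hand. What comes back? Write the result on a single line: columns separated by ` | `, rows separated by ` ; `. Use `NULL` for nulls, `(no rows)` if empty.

For each customers row, check whether any orders with matching customer_id has amount <= 73.
Keep rows where that is false.

1 | Izmir ; 10 | Seoul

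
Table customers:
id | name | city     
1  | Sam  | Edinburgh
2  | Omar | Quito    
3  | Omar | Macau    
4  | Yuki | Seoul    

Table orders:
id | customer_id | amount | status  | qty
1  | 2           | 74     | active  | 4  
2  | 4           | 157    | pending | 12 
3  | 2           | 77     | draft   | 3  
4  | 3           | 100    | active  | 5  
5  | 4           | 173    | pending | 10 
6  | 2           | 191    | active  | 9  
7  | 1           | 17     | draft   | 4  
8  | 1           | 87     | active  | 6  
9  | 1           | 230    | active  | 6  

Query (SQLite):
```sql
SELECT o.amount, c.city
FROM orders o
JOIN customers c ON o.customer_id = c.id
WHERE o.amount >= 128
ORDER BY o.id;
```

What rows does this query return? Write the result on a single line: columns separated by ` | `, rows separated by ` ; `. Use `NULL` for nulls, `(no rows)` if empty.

157 | Seoul ; 173 | Seoul ; 191 | Quito ; 230 | Edinburgh

Each orders row matches the customers row where customer_id = customers.id.
Then keep rows with o.amount >= 128.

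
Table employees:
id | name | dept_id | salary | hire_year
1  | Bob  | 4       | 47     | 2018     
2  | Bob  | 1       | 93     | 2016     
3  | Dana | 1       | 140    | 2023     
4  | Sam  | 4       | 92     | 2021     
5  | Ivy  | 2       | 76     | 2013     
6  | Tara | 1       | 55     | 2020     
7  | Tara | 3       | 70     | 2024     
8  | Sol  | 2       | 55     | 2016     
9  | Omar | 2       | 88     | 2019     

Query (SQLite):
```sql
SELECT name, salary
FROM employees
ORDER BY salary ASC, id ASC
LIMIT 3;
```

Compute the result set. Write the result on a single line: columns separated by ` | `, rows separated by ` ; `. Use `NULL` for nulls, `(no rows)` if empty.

Sort by salary asc, tiebreak id asc: (47, id=1), (55, id=6), (55, id=8), (70, id=7), (76, id=5), (88, id=9) …. Take first 3.

Bob | 47 ; Tara | 55 ; Sol | 55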